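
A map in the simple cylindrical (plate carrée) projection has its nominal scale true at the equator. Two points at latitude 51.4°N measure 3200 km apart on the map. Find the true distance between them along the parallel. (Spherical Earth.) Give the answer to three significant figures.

In the plate carrée (x = Rλ, y = Rφ), meridians are true-scale (h = 1) and parallels are stretched by k = sec φ.
Along the parallel at 51.4°, map distances are exaggerated by k = sec 51.4° = 1.603.
True distance = 3200 / 1.603 = 3200 × cos 51.4° ≈ 2000 km.

2000 km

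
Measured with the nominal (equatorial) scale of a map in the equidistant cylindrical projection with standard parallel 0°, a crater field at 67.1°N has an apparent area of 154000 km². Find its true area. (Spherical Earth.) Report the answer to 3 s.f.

Plate carrée maps x = Rλ, y = Rφ. The meridian scale is h = 1 and the parallel scale is k = 1/cos φ = sec φ.
Areal scale = h·k = 1 × sec φ; at 67.1°, h = 1.000, k = 2.570, so h·k = 2.570.
True area = apparent / (areal scale) = 154000 / 2.570 ≈ 59900 km².

59900 km²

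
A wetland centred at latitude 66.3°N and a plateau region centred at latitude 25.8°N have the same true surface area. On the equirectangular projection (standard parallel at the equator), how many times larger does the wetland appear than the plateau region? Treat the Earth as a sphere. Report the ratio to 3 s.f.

2.24

For the equirectangular projection with φ₀ = 0 (plate carrée), h = 1 along meridians and k = sec φ along parallels.
Areal scale at 66.3°: h·k = 1.000 × 2.488 = 2.488.
Areal scale at 25.8°: h·k = 1.000 × 1.111 = 1.111.
Ratio = 2.488/1.111 ≈ 2.24.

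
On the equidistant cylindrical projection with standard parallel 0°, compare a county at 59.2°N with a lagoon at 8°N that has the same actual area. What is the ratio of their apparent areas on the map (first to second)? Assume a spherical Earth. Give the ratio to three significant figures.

In the plate carrée (x = Rλ, y = Rφ), meridians are true-scale (h = 1) and parallels are stretched by k = sec φ.
Areal scale at 59.2°: h·k = 1.000 × 1.953 = 1.953.
Areal scale at 8°: h·k = 1.000 × 1.010 = 1.010.
Ratio = 1.953/1.010 ≈ 1.93.

1.93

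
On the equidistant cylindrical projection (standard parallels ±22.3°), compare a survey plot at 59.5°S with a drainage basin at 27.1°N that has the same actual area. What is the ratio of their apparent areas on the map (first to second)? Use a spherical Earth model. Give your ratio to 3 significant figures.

The equidistant cylindrical projection with φ₀ = 22.3° has h = 1 (meridians true) and k = cos φ₀ / cos φ along parallels.
Areal scale at 59.5°: h·k = 1.000 × 1.823 = 1.823.
Areal scale at 27.1°: h·k = 1.000 × 1.039 = 1.039.
Ratio = 1.823/1.039 ≈ 1.75.

1.75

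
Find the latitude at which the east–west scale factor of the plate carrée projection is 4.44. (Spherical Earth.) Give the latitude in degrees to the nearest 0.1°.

77.0°

Plate carrée: h = 1, k = sec φ along parallels.
sec φ = 4.44  ⇒  cos φ = 0.2252  ⇒  φ ≈ 77.0°.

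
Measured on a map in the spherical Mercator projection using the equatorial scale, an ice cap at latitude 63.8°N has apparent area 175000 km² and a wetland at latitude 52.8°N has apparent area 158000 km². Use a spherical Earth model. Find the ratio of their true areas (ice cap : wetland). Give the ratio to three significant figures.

On Mercator the areal scale is sec²φ, so true area = apparent × cos²φ.
True area of ice cap: 175000 × cos²(63.8°) = 175000 × 0.1949 = 34110 km².
True area of wetland: 158000 × cos²(52.8°) = 158000 × 0.3655 = 57760 km².
Ratio = 34110 / 57760 ≈ 0.591.

0.591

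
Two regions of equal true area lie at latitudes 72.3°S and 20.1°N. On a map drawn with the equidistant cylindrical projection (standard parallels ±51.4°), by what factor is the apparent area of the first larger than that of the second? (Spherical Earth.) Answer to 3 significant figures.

The equidistant cylindrical projection with φ₀ = 51.4° has h = 1 (meridians true) and k = cos φ₀ / cos φ along parallels.
Areal scale at 72.3°: h·k = 1.000 × 2.052 = 2.052.
Areal scale at 20.1°: h·k = 1.000 × 0.6643 = 0.6643.
Ratio = 2.052/0.6643 ≈ 3.09.

3.09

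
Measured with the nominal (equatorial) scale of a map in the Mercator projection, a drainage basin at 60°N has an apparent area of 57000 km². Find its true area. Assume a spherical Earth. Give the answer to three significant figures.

Mercator is conformal, so the point scale is isotropic: h = k = sec φ = 1/cos φ.
Areal scale = k² = sec²φ = 1/cos²(60°) = 1/0.5000² = 4.000.
True area = apparent / (areal scale) = 57000 / 4.000 ≈ 14300 km².

14300 km²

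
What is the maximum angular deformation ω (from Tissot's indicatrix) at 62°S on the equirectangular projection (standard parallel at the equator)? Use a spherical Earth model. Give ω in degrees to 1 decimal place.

For the equirectangular projection with φ₀ = 0 (plate carrée), h = 1 along meridians and k = sec φ along parallels.
At 62°: h = 1.000, k = 2.130; principal scales a = 2.130, b = 1.000.
sin(ω/2) = (a − b)/(a + b) = 1.130/3.130 = 0.3610, so ω = 2 arcsin(0.3610) ≈ 42.3°.

42.3°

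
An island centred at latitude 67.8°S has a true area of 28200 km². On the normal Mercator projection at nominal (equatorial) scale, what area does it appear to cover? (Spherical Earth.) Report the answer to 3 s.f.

198000 km²

For Mercator, h = k = sec φ (a conformal cylindrical projection has a single point scale, 1/cos φ).
Areal scale = k² = sec²φ = 1/cos²(67.8°) = 1/0.3778² = 7.005.
Apparent area = 28200 × 7.005 ≈ 198000 km².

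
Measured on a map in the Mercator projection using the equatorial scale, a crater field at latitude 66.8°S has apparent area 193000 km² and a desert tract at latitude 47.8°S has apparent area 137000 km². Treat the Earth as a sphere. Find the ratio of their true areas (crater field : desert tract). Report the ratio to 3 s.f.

On Mercator the areal scale is sec²φ, so true area = apparent × cos²φ.
True area of crater field: 193000 × cos²(66.8°) = 193000 × 0.1552 = 29950 km².
True area of desert tract: 137000 × cos²(47.8°) = 137000 × 0.4512 = 61820 km².
Ratio = 29950 / 61820 ≈ 0.485.

0.485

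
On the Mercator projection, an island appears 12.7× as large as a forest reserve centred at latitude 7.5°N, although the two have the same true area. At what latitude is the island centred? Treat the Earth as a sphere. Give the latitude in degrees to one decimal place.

73.8°

For equal true areas on Mercator, apparent areas scale as sec²φ, so the ratio is cos²φ₂ / cos²φ₁.
cos²φ₂ / cos²φ₁ = 12.7  ⇒  cos φ₁ = cos 7.5° / √12.7 = 0.9914/3.564 = 0.2782.
φ₁ = arccos(0.2782) ≈ 73.8°.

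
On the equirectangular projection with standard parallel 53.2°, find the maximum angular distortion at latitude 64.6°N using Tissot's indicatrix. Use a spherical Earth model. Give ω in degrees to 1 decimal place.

19.0°

The equidistant cylindrical projection with φ₀ = 53.2° has h = 1 (meridians true) and k = cos φ₀ / cos φ along parallels.
At 64.6°: h = 1.000, k = 1.397; principal scales a = 1.397, b = 1.000.
sin(ω/2) = (a − b)/(a + b) = 0.3965/2.397 = 0.1655, so ω = 2 arcsin(0.1655) ≈ 19.0°.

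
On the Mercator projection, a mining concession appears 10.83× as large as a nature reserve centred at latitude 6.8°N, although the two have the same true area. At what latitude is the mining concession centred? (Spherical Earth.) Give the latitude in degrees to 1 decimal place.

Mercator areal scale is sec²φ, so apparent-area ratio = sec²φ₁ / sec²φ₂ = cos²φ₂ / cos²φ₁.
cos²φ₂ / cos²φ₁ = 10.83  ⇒  cos φ₁ = cos 6.8° / √10.83 = 0.9930/3.291 = 0.3017.
φ₁ = arccos(0.3017) ≈ 72.4°.

72.4°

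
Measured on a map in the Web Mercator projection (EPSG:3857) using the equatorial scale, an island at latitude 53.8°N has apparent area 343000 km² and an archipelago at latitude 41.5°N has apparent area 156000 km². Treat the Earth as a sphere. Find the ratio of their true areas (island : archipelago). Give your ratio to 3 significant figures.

1.37

Since Mercator area scale is 1/cos²φ, the true area equals the apparent area multiplied by cos²φ.
True area of island: 343000 × cos²(53.8°) = 343000 × 0.3488 = 119600 km².
True area of archipelago: 156000 × cos²(41.5°) = 156000 × 0.5609 = 87510 km².
Ratio = 119600 / 87510 ≈ 1.37.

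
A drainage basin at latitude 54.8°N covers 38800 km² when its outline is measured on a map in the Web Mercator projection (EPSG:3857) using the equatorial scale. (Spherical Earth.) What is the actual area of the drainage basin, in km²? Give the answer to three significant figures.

12900 km²

Mercator is conformal, so the point scale is isotropic: h = k = sec φ = 1/cos φ.
Areal scale = k² = sec²φ = 1/cos²(54.8°) = 1/0.5764² = 3.010.
True area = apparent / (areal scale) = 38800 / 3.010 ≈ 12900 km².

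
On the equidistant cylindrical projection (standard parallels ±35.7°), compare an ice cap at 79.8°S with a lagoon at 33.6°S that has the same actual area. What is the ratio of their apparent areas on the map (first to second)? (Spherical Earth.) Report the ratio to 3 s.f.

4.70

The equidistant cylindrical projection with φ₀ = 35.7° has h = 1 (meridians true) and k = cos φ₀ / cos φ along parallels.
Areal scale at 79.8°: h·k = 1.000 × 4.586 = 4.586.
Areal scale at 33.6°: h·k = 1.000 × 0.9750 = 0.9750.
Ratio = 4.586/0.9750 ≈ 4.70.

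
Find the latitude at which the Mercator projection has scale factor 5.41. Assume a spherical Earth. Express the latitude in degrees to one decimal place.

Mercator scale is k = sec φ = 1/cos φ.
1/cos φ = 5.41  ⇒  cos φ = 0.1848  ⇒  φ = arccos(0.1848) ≈ 79.3°.

79.3°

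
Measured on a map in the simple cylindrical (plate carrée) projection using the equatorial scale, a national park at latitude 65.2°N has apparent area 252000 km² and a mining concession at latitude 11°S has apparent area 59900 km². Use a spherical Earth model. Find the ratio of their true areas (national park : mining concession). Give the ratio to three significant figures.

Plate carrée has h = 1 and k = sec φ, giving areal scale sec φ; true area = (apparent area) · cos φ.
True area of national park: 252000 × cos(65.2°) = 252000 × 0.4195 = 105700 km².
True area of mining concession: 59900 × cos(11°) = 59900 × 0.9816 = 58800 km².
Ratio = 105700 / 58800 ≈ 1.80.

1.80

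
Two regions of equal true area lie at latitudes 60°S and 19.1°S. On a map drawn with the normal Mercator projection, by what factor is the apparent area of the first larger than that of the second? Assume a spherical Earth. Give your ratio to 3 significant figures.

3.57

Mercator areal scale is sec²φ.
At 60°: sec²(60°) = 1/0.5000² = 4.000.
At 19.1°: sec²(19.1°) = 1/0.9449² = 1.120.
Ratio = 4.000/1.120 = cos²(19.1°)/cos²(60°) ≈ 3.57.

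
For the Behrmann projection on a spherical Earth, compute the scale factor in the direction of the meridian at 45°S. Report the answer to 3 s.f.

Behrmann is a cylindrical equal-area projection with standard parallels at ±30°. A cylindrical equal-area projection with standard parallel φ₀ has meridian scale h = cos φ / cos φ₀ and parallel scale k = cos φ₀ / cos φ (so areas are preserved, h·k = 1).
h = cos 45° / cos 30° = 0.7071/0.8660 = 0.8165.

0.816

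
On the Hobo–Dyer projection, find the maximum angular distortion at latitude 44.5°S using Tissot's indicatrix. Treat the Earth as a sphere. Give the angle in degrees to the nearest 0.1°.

12.2°

Hobo–Dyer is a cylindrical equal-area projection with standard parallels at ±37.5°. A cylindrical equal-area projection with standard parallel φ₀ has meridian scale h = cos φ / cos φ₀ and parallel scale k = cos φ₀ / cos φ (so areas are preserved, h·k = 1).
At 44.5°: h = 0.8990, k = 1.112; principal scales a = 1.112, b = 0.8990.
sin(ω/2) = (a − b)/(a + b) = 0.2133/2.011 = 0.1060, so ω = 2 arcsin(0.1060) ≈ 12.2°.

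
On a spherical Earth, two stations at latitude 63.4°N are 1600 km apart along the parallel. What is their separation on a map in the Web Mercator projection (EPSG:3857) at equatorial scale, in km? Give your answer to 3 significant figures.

The Mercator projection is conformal; its linear scale factor is the same in every direction and equals sec φ = 1/cos φ.
Along the parallel, k = sec 63.4° = 1/0.4478 = 2.233.
Map distance = 1600 × 2.233 ≈ 3570 km.

3570 km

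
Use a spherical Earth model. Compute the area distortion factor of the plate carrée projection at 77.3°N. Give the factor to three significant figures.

4.55

In the plate carrée (x = Rλ, y = Rφ), meridians are true-scale (h = 1) and parallels are stretched by k = sec φ.
Areal scale = h·k = 1 × sec φ; at 77.3°, h = 1.000, k = 4.549, so h·k = 4.549.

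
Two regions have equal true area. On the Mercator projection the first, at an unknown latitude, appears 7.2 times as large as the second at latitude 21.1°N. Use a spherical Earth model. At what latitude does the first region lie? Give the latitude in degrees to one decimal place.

Mercator areal scale is sec²φ, so apparent-area ratio = sec²φ₁ / sec²φ₂ = cos²φ₂ / cos²φ₁.
cos²φ₂ / cos²φ₁ = 7.2  ⇒  cos φ₁ = cos 21.1° / √7.2 = 0.9330/2.683 = 0.3477.
φ₁ = arccos(0.3477) ≈ 69.7°.

69.7°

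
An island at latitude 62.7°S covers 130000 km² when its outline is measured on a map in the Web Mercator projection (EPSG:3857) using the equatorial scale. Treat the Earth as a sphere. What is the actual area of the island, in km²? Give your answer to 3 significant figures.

For Mercator, h = k = sec φ (a conformal cylindrical projection has a single point scale, 1/cos φ).
Areal scale = k² = sec²φ = 1/cos²(62.7°) = 1/0.4586² = 4.754.
True area = apparent / (areal scale) = 130000 / 4.754 ≈ 27300 km².

27300 km²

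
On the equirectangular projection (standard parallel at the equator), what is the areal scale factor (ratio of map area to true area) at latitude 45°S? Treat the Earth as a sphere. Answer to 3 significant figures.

For the equirectangular projection with φ₀ = 0 (plate carrée), h = 1 along meridians and k = sec φ along parallels.
Areal scale = h·k = 1 × sec φ; at 45°, h = 1.000, k = 1.414, so h·k = 1.414.

1.41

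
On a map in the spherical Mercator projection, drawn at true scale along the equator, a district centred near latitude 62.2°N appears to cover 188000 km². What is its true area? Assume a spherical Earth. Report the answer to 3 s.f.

For Mercator, h = k = sec φ (a conformal cylindrical projection has a single point scale, 1/cos φ).
Areal scale = k² = sec²φ = 1/cos²(62.2°) = 1/0.4664² = 4.597.
True area = apparent / (areal scale) = 188000 / 4.597 ≈ 40900 km².

40900 km²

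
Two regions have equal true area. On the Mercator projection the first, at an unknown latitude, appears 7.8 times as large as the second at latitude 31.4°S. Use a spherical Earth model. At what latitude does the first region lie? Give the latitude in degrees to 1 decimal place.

72.2°

Mercator areal scale is sec²φ, so apparent-area ratio = sec²φ₁ / sec²φ₂ = cos²φ₂ / cos²φ₁.
cos²φ₂ / cos²φ₁ = 7.8  ⇒  cos φ₁ = cos 31.4° / √7.8 = 0.8536/2.793 = 0.3056.
φ₁ = arccos(0.3056) ≈ 72.2°.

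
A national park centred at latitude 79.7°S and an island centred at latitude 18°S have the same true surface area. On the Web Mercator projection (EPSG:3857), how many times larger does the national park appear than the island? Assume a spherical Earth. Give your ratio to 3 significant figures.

28.3

Mercator areal scale is sec²φ.
At 79.7°: sec²(79.7°) = 1/0.1788² = 31.28.
At 18°: sec²(18°) = 1/0.9511² = 1.106.
Ratio = 31.28/1.106 = cos²(18°)/cos²(79.7°) ≈ 28.3.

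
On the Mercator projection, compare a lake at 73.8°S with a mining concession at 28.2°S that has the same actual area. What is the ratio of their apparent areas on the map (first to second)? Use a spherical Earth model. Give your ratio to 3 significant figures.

9.98

Mercator is conformal with k = sec φ, so areal scale = k² = sec²φ.
At 73.8°: sec²(73.8°) = 1/0.2790² = 12.85.
At 28.2°: sec²(28.2°) = 1/0.8813² = 1.288.
Ratio = 12.85/1.288 = cos²(28.2°)/cos²(73.8°) ≈ 9.98.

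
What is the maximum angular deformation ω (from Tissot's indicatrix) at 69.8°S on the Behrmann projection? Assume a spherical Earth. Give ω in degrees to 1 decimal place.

93.0°

The Behrmann projection is cylindrical equal-area with φ₀ = 30°. Cylindrical equal-area (φ₀ = 30°): h = cos φ / cos 30° along meridians, k = cos 30° / cos φ along parallels; h·k = 1.
At 69.8°: h = 0.3987, k = 2.508; principal scales a = 2.508, b = 0.3987.
sin(ω/2) = (a − b)/(a + b) = 2.109/2.907 = 0.7257, so ω = 2 arcsin(0.7257) ≈ 93.0°.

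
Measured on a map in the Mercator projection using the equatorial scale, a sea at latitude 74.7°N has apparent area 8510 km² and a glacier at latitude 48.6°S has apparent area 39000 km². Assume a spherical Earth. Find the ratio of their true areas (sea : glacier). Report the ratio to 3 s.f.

Since Mercator area scale is 1/cos²φ, the true area equals the apparent area multiplied by cos²φ.
True area of sea: 8510 × cos²(74.7°) = 8510 × 0.06963 = 592.5 km².
True area of glacier: 39000 × cos²(48.6°) = 39000 × 0.4373 = 17060 km².
Ratio = 592.5 / 17060 ≈ 0.0347.

0.0347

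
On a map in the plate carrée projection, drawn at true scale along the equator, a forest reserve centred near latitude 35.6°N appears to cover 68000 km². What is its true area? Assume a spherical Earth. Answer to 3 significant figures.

55300 km²

Plate carrée maps x = Rλ, y = Rφ. The meridian scale is h = 1 and the parallel scale is k = 1/cos φ = sec φ.
Areal scale = h·k = 1 × sec φ; at 35.6°, h = 1.000, k = 1.230, so h·k = 1.230.
True area = apparent / (areal scale) = 68000 / 1.230 ≈ 55300 km².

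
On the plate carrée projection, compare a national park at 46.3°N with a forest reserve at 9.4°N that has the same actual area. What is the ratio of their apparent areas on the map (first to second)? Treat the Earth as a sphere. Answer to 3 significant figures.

In the plate carrée (x = Rλ, y = Rφ), meridians are true-scale (h = 1) and parallels are stretched by k = sec φ.
Areal scale at 46.3°: h·k = 1.000 × 1.447 = 1.447.
Areal scale at 9.4°: h·k = 1.000 × 1.014 = 1.014.
Ratio = 1.447/1.014 ≈ 1.43.

1.43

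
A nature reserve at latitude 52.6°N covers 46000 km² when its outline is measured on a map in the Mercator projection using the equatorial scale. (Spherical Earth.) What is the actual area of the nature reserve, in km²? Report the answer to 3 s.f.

Mercator is conformal, so the point scale is isotropic: h = k = sec φ = 1/cos φ.
Areal scale = k² = sec²φ = 1/cos²(52.6°) = 1/0.6074² = 2.711.
True area = apparent / (areal scale) = 46000 / 2.711 ≈ 17000 km².

17000 km²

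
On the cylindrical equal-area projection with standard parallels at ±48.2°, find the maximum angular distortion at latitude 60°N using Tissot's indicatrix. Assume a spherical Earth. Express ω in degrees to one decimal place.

32.5°

For cylindrical equal-area with standard parallel φ₀, h = cos φ / cos φ₀ and k = cos φ₀ / cos φ, so h·k = 1.
At 60°: h = 0.7502, k = 1.333; principal scales a = 1.333, b = 0.7502.
sin(ω/2) = (a − b)/(a + b) = 0.5829/2.083 = 0.2798, so ω = 2 arcsin(0.2798) ≈ 32.5°.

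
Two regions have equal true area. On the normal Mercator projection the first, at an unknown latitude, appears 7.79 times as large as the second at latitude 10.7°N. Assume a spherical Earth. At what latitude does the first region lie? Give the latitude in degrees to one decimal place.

On Mercator, (apparent₁)/(apparent₂) = sec²φ₁ / sec²φ₂ when true areas are equal.
cos²φ₂ / cos²φ₁ = 7.79  ⇒  cos φ₁ = cos 10.7° / √7.79 = 0.9826/2.791 = 0.3521.
φ₁ = arccos(0.3521) ≈ 69.4°.

69.4°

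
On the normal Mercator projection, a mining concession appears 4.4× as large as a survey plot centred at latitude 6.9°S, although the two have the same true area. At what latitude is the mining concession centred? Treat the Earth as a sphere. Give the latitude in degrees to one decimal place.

61.8°

On Mercator, (apparent₁)/(apparent₂) = sec²φ₁ / sec²φ₂ when true areas are equal.
cos²φ₂ / cos²φ₁ = 4.4  ⇒  cos φ₁ = cos 6.9° / √4.4 = 0.9928/2.098 = 0.4733.
φ₁ = arccos(0.4733) ≈ 61.8°.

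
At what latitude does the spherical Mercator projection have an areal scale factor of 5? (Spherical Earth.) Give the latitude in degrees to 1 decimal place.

Mercator areal scale is sec²φ.
sec²φ = 5  ⇒  cos²φ = 0.2000  ⇒  cos φ = 0.4472.
φ = arccos(0.4472) ≈ 63.4°.

63.4°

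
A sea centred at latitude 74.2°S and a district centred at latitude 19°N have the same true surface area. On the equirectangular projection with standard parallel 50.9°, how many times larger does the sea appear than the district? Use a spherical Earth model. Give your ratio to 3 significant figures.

With standard parallel φ₀ = 50.9°, the equirectangular projection gives x = Rλ cos φ₀, y = Rφ, so h = 1 and k = cos 50.9° / cos φ.
Areal scale at 74.2°: h·k = 1.000 × 2.316 = 2.316.
Areal scale at 19°: h·k = 1.000 × 0.6670 = 0.6670.
Ratio = 2.316/0.6670 ≈ 3.47.

3.47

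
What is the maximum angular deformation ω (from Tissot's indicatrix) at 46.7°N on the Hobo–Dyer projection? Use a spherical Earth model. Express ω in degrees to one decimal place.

16.6°

Hobo–Dyer is a cylindrical equal-area projection with standard parallels at ±37.5°. For cylindrical equal-area with standard parallel φ₀, h = cos φ / cos φ₀ and k = cos φ₀ / cos φ, so h·k = 1.
At 46.7°: h = 0.8645, k = 1.157; principal scales a = 1.157, b = 0.8645.
sin(ω/2) = (a − b)/(a + b) = 0.2923/2.021 = 0.1446, so ω = 2 arcsin(0.1446) ≈ 16.6°.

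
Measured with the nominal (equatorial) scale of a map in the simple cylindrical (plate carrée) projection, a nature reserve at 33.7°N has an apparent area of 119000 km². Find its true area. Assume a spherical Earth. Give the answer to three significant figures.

In the plate carrée (x = Rλ, y = Rφ), meridians are true-scale (h = 1) and parallels are stretched by k = sec φ.
Areal scale = h·k = 1 × sec φ; at 33.7°, h = 1.000, k = 1.202, so h·k = 1.202.
True area = apparent / (areal scale) = 119000 / 1.202 ≈ 99000 km².

99000 km²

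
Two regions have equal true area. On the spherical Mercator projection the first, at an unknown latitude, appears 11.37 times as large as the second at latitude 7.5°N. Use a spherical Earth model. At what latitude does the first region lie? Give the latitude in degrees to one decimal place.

Mercator areal scale is sec²φ, so apparent-area ratio = sec²φ₁ / sec²φ₂ = cos²φ₂ / cos²φ₁.
cos²φ₂ / cos²φ₁ = 11.37  ⇒  cos φ₁ = cos 7.5° / √11.37 = 0.9914/3.372 = 0.2940.
φ₁ = arccos(0.2940) ≈ 72.9°.

72.9°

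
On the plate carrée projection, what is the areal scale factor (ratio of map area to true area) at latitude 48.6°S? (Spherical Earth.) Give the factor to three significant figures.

1.51

For the equirectangular projection with φ₀ = 0 (plate carrée), h = 1 along meridians and k = sec φ along parallels.
Areal scale = h·k = 1 × sec φ; at 48.6°, h = 1.000, k = 1.512, so h·k = 1.512.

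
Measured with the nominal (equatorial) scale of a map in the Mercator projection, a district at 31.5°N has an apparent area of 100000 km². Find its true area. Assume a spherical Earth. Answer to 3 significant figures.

72700 km²

The Mercator projection is conformal; its linear scale factor is the same in every direction and equals sec φ = 1/cos φ.
Areal scale = k² = sec²φ = 1/cos²(31.5°) = 1/0.8526² = 1.376.
True area = apparent / (areal scale) = 100000 / 1.376 ≈ 72700 km².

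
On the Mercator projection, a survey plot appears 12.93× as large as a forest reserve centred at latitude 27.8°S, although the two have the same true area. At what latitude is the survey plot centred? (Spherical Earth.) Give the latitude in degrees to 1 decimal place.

For equal true areas on Mercator, apparent areas scale as sec²φ, so the ratio is cos²φ₂ / cos²φ₁.
cos²φ₂ / cos²φ₁ = 12.93  ⇒  cos φ₁ = cos 27.8° / √12.93 = 0.8846/3.596 = 0.2460.
φ₁ = arccos(0.2460) ≈ 75.8°.

75.8°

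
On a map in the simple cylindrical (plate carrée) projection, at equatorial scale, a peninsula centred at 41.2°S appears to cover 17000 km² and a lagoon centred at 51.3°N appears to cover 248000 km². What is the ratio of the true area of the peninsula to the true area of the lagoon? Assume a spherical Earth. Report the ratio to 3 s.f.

On the plate carrée, areal scale = h·k = 1 × sec φ, so true area = apparent × cos φ.
True area of peninsula: 17000 × cos(41.2°) = 17000 × 0.7524 = 12790 km².
True area of lagoon: 248000 × cos(51.3°) = 248000 × 0.6252 = 155100 km².
Ratio = 12790 / 155100 ≈ 0.0825.

0.0825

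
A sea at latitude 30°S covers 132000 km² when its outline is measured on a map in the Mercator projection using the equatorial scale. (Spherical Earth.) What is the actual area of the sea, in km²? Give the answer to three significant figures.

Mercator is conformal, so the point scale is isotropic: h = k = sec φ = 1/cos φ.
Areal scale = k² = sec²φ = 1/cos²(30°) = 1/0.8660² = 1.333.
True area = apparent / (areal scale) = 132000 / 1.333 ≈ 99000 km².

99000 km²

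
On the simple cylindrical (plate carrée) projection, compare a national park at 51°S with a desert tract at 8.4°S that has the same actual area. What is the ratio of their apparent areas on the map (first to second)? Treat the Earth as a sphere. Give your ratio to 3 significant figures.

1.57

Plate carrée maps x = Rλ, y = Rφ. The meridian scale is h = 1 and the parallel scale is k = 1/cos φ = sec φ.
Areal scale at 51°: h·k = 1.000 × 1.589 = 1.589.
Areal scale at 8.4°: h·k = 1.000 × 1.011 = 1.011.
Ratio = 1.589/1.011 ≈ 1.57.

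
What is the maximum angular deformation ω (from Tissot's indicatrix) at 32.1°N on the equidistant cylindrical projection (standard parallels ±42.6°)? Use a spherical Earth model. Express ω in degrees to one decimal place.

The equidistant cylindrical projection with φ₀ = 42.6° has h = 1 (meridians true) and k = cos φ₀ / cos φ along parallels.
At 32.1°: h = 1.000, k = 0.8689; principal scales a = 1.000, b = 0.8689.
sin(ω/2) = (a − b)/(a + b) = 0.1311/1.869 = 0.07013, so ω = 2 arcsin(0.07013) ≈ 8.0°.

8.0°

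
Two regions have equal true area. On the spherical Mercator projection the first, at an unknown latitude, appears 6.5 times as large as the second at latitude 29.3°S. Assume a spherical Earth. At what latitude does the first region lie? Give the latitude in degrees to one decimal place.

70.0°

On Mercator, (apparent₁)/(apparent₂) = sec²φ₁ / sec²φ₂ when true areas are equal.
cos²φ₂ / cos²φ₁ = 6.5  ⇒  cos φ₁ = cos 29.3° / √6.5 = 0.8721/2.550 = 0.3421.
φ₁ = arccos(0.3421) ≈ 70.0°.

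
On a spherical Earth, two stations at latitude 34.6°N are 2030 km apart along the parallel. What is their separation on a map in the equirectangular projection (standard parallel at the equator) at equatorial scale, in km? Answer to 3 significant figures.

2470 km

Plate carrée maps x = Rλ, y = Rφ. The meridian scale is h = 1 and the parallel scale is k = 1/cos φ = sec φ.
Along the parallel, k = sec 34.6° = 1/0.8231 = 1.215.
Map distance = 2030 × 1.215 ≈ 2470 km.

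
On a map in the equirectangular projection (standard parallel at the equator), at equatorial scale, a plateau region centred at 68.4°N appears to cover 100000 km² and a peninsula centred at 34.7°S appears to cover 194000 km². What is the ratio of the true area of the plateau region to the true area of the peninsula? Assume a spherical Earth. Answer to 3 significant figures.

On the plate carrée, areal scale = h·k = 1 × sec φ, so true area = apparent × cos φ.
True area of plateau region: 100000 × cos(68.4°) = 100000 × 0.3681 = 36810 km².
True area of peninsula: 194000 × cos(34.7°) = 194000 × 0.8221 = 159500 km².
Ratio = 36810 / 159500 ≈ 0.231.

0.231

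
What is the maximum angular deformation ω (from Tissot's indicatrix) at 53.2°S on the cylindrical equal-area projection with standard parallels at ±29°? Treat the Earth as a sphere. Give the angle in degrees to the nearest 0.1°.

42.4°

For cylindrical equal-area with standard parallel φ₀, h = cos φ / cos φ₀ and k = cos φ₀ / cos φ, so h·k = 1.
At 53.2°: h = 0.6849, k = 1.460; principal scales a = 1.460, b = 0.6849.
sin(ω/2) = (a − b)/(a + b) = 0.7752/2.145 = 0.3614, so ω = 2 arcsin(0.3614) ≈ 42.4°.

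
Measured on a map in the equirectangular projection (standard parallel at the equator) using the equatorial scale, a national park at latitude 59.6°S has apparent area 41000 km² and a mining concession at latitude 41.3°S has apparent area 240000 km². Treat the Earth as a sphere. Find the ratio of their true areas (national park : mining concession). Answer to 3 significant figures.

On the plate carrée, areal scale = h·k = 1 × sec φ, so true area = apparent × cos φ.
True area of national park: 41000 × cos(59.6°) = 41000 × 0.5060 = 20750 km².
True area of mining concession: 240000 × cos(41.3°) = 240000 × 0.7513 = 180300 km².
Ratio = 20750 / 180300 ≈ 0.115.

0.115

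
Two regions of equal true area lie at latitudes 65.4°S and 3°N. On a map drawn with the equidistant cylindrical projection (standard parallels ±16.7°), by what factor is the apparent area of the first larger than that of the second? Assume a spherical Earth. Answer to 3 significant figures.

2.40

The equidistant cylindrical projection with φ₀ = 16.7° has h = 1 (meridians true) and k = cos φ₀ / cos φ along parallels.
Areal scale at 65.4°: h·k = 1.000 × 2.301 = 2.301.
Areal scale at 3°: h·k = 1.000 × 0.9591 = 0.9591.
Ratio = 2.301/0.9591 ≈ 2.40.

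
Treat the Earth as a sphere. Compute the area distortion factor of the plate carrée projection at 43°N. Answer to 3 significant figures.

1.37

Plate carrée maps x = Rλ, y = Rφ. The meridian scale is h = 1 and the parallel scale is k = 1/cos φ = sec φ.
Areal scale = h·k = 1 × sec φ; at 43°, h = 1.000, k = 1.367, so h·k = 1.367.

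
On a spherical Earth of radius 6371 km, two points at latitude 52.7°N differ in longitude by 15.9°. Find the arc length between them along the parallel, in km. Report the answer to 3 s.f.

1070 km

Arc length along a parallel = R cos φ · Δλ (with Δλ in radians).
= 6371 × cos 52.7° × (15.9° × π/180) = 6371 × 0.6060 × 0.2775 ≈ 1070 km.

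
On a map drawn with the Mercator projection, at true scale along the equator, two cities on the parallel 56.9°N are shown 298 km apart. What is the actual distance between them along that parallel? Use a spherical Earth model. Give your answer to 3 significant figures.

Mercator is conformal, so the point scale is isotropic: h = k = sec φ = 1/cos φ.
Along the parallel at 56.9°, map distances are exaggerated by k = sec 56.9° = 1.831.
True distance = 298 / 1.831 = 298 × cos 56.9° ≈ 163 km.

163 km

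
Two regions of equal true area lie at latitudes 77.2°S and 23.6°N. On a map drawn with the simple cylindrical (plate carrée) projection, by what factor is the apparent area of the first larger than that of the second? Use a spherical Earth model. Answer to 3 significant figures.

4.14

For the equirectangular projection with φ₀ = 0 (plate carrée), h = 1 along meridians and k = sec φ along parallels.
Areal scale at 77.2°: h·k = 1.000 × 4.514 = 4.514.
Areal scale at 23.6°: h·k = 1.000 × 1.091 = 1.091.
Ratio = 4.514/1.091 ≈ 4.14.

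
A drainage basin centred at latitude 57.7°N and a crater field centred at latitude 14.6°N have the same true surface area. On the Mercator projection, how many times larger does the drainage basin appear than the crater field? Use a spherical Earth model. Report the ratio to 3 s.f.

Mercator is conformal with k = sec φ, so areal scale = k² = sec²φ.
At 57.7°: sec²(57.7°) = 1/0.5344² = 3.502.
At 14.6°: sec²(14.6°) = 1/0.9677² = 1.068.
Ratio = 3.502/1.068 = cos²(14.6°)/cos²(57.7°) ≈ 3.28.

3.28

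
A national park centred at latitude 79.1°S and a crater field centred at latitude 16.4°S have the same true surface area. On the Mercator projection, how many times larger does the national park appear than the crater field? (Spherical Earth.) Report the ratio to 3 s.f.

Mercator areal scale is sec²φ.
At 79.1°: sec²(79.1°) = 1/0.1891² = 27.97.
At 16.4°: sec²(16.4°) = 1/0.9593² = 1.087.
Ratio = 27.97/1.087 = cos²(16.4°)/cos²(79.1°) ≈ 25.7.

25.7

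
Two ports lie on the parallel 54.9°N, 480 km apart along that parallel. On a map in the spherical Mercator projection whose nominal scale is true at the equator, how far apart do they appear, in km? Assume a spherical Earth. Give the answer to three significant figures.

835 km

The Mercator projection is conformal; its linear scale factor is the same in every direction and equals sec φ = 1/cos φ.
Along the parallel, k = sec 54.9° = 1/0.5750 = 1.739.
Map distance = 480 × 1.739 ≈ 835 km.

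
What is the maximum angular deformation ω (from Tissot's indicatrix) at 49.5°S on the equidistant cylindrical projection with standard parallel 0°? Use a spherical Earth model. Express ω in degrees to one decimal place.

24.5°

Plate carrée maps x = Rλ, y = Rφ. The meridian scale is h = 1 and the parallel scale is k = 1/cos φ = sec φ.
At 49.5°: h = 1.000, k = 1.540; principal scales a = 1.540, b = 1.000.
sin(ω/2) = (a − b)/(a + b) = 0.5398/2.540 = 0.2125, so ω = 2 arcsin(0.2125) ≈ 24.5°.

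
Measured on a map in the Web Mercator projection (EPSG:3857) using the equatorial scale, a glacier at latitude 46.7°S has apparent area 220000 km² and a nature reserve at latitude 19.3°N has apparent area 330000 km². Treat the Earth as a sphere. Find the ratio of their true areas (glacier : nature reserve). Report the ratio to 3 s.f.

Mercator's areal exaggeration is sec²φ; hence true area = (apparent area) · cos²φ.
True area of glacier: 220000 × cos²(46.7°) = 220000 × 0.4703 = 103500 km².
True area of nature reserve: 330000 × cos²(19.3°) = 330000 × 0.8908 = 294000 km².
Ratio = 103500 / 294000 ≈ 0.352.

0.352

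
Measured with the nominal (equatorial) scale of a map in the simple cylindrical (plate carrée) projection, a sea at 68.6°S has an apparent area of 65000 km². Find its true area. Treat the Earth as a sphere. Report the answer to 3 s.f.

In the plate carrée (x = Rλ, y = Rφ), meridians are true-scale (h = 1) and parallels are stretched by k = sec φ.
Areal scale = h·k = 1 × sec φ; at 68.6°, h = 1.000, k = 2.741, so h·k = 2.741.
True area = apparent / (areal scale) = 65000 / 2.741 ≈ 23700 km².

23700 km²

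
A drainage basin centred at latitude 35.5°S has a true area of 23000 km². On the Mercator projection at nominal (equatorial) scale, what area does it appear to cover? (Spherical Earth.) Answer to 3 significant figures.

34700 km²

Mercator is conformal, so the point scale is isotropic: h = k = sec φ = 1/cos φ.
Areal scale = k² = sec²φ = 1/cos²(35.5°) = 1/0.8141² = 1.509.
Apparent area = 23000 × 1.509 ≈ 34700 km².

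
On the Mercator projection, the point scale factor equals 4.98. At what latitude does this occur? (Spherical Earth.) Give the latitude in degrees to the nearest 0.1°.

78.4°

Mercator scale is k = sec φ = 1/cos φ.
1/cos φ = 4.98  ⇒  cos φ = 0.2008  ⇒  φ = arccos(0.2008) ≈ 78.4°.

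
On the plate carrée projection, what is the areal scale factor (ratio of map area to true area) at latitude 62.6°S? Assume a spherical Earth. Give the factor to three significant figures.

2.17

In the plate carrée (x = Rλ, y = Rφ), meridians are true-scale (h = 1) and parallels are stretched by k = sec φ.
Areal scale = h·k = 1 × sec φ; at 62.6°, h = 1.000, k = 2.173, so h·k = 2.173.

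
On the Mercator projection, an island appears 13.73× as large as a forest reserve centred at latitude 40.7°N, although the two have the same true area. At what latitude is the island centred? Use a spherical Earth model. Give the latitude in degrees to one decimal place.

78.2°

For equal true areas on Mercator, apparent areas scale as sec²φ, so the ratio is cos²φ₂ / cos²φ₁.
cos²φ₂ / cos²φ₁ = 13.73  ⇒  cos φ₁ = cos 40.7° / √13.73 = 0.7581/3.705 = 0.2046.
φ₁ = arccos(0.2046) ≈ 78.2°.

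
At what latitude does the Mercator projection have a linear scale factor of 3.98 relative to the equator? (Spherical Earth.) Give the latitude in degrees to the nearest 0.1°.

Mercator scale is k = sec φ = 1/cos φ.
1/cos φ = 3.98  ⇒  cos φ = 0.2513  ⇒  φ = arccos(0.2513) ≈ 75.4°.

75.4°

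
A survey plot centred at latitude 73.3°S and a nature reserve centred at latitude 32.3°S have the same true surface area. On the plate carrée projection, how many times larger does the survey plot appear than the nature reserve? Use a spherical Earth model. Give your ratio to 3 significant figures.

2.94

For the equirectangular projection with φ₀ = 0 (plate carrée), h = 1 along meridians and k = sec φ along parallels.
Areal scale at 73.3°: h·k = 1.000 × 3.480 = 3.480.
Areal scale at 32.3°: h·k = 1.000 × 1.183 = 1.183.
Ratio = 3.480/1.183 ≈ 2.94.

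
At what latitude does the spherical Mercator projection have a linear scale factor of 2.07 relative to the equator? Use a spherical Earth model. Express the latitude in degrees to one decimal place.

Mercator scale is k = sec φ = 1/cos φ.
1/cos φ = 2.07  ⇒  cos φ = 0.4831  ⇒  φ = arccos(0.4831) ≈ 61.1°.

61.1°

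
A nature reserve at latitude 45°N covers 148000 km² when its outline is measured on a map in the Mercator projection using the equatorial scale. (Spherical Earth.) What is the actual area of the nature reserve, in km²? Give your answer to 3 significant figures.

The Mercator projection is conformal; its linear scale factor is the same in every direction and equals sec φ = 1/cos φ.
Areal scale = k² = sec²φ = 1/cos²(45°) = 1/0.7071² = 2.000.
True area = apparent / (areal scale) = 148000 / 2.000 ≈ 74000 km².

74000 km²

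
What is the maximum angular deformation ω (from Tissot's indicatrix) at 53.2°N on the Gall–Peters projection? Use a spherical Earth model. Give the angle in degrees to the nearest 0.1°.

18.9°

Gall–Peters is a cylindrical equal-area projection with standard parallels at ±45°. For cylindrical equal-area with standard parallel φ₀, h = cos φ / cos φ₀ and k = cos φ₀ / cos φ, so h·k = 1.
At 53.2°: h = 0.8471, k = 1.180; principal scales a = 1.180, b = 0.8471.
sin(ω/2) = (a − b)/(a + b) = 0.3333/2.028 = 0.1644, so ω = 2 arcsin(0.1644) ≈ 18.9°.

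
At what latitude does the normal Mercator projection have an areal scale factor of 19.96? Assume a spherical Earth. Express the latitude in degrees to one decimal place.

Mercator areal scale is sec²φ.
sec²φ = 19.96  ⇒  cos²φ = 0.05010  ⇒  cos φ = 0.2238.
φ = arccos(0.2238) ≈ 77.1°.

77.1°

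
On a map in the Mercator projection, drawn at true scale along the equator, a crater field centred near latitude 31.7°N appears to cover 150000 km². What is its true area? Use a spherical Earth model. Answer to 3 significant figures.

Mercator is conformal, so the point scale is isotropic: h = k = sec φ = 1/cos φ.
Areal scale = k² = sec²φ = 1/cos²(31.7°) = 1/0.8508² = 1.381.
True area = apparent / (areal scale) = 150000 / 1.381 ≈ 109000 km².

109000 km²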